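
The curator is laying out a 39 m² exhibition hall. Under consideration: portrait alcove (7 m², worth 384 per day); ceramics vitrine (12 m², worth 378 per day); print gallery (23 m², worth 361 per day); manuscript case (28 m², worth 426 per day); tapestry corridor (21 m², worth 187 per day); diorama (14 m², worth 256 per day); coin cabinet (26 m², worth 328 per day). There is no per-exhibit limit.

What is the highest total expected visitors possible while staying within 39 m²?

By expected visitors per m²: portrait alcove 54.86, ceramics vitrine 31.50, diorama 18.29 lead.
Taking 5×portrait alcove: 35 m² used, 1920 in expected visitors.

1920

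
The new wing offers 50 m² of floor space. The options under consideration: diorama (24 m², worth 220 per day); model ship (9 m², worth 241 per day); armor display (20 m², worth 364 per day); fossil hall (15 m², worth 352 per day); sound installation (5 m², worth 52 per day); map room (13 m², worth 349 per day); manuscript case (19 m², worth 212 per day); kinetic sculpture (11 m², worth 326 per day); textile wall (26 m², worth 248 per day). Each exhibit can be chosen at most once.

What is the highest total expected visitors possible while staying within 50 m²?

1268

Density check — kinetic sculpture 29.64, map room 26.85, model ship 26.78, fossil hall 23.47 are the best per m².
Taking model ship + fossil hall + map room + kinetic sculpture: 48 m² used, 1268 in expected visitors.
The closest alternative, armor display + sound installation + map room + kinetic sculpture, reaches only 1091.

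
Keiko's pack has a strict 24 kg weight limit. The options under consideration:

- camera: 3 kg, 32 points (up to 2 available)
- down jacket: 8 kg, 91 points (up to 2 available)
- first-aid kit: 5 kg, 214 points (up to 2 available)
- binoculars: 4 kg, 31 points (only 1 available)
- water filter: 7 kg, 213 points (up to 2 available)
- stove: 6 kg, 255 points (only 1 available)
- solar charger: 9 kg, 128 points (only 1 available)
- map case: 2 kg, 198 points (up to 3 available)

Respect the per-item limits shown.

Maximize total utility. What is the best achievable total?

Density check — map case 99.00, first-aid kit 42.80, stove 42.50, water filter 30.43 are the best per kg.
2×first-aid kit + stove + 3×map case uses 22 of the 24 kg and totals 1277.
Every other selection either busts 24 kg or exceeds an availability limit or fails to beat 1277.

1277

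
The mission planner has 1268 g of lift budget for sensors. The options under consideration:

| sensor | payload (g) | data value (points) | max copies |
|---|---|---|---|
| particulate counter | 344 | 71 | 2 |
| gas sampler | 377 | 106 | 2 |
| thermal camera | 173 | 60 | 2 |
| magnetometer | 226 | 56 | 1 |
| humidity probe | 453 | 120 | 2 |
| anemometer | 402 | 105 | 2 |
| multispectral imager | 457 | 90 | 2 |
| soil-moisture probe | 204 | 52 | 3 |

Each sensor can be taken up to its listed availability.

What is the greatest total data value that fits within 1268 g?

By data value per g: thermal camera 0.35, gas sampler 0.28, humidity probe 0.26, anemometer 0.26 lead.
The ratio heuristic lands on 2×gas sampler + 2×thermal camera (332) but leaves 168 g idle.
Dropping 2×gas sampler frees 754 g; slotting in 2×humidity probe (906 g) lifts the total to 360 at 1252 g.
No other feasible combination exceeds 360.

360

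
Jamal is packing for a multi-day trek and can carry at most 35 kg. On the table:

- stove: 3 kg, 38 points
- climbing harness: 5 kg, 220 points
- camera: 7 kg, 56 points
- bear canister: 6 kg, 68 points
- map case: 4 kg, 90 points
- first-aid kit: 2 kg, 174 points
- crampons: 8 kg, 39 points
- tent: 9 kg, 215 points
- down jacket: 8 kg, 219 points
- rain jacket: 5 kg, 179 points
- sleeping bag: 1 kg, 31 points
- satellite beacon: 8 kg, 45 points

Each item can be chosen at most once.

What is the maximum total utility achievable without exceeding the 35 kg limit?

Best packing: climbing harness + map case + first-aid kit + tent + down jacket + rain jacket + sleeping bag — 34 kg, 1128 total.
Every other selection either busts 35 kg or fails to beat 1128.

1128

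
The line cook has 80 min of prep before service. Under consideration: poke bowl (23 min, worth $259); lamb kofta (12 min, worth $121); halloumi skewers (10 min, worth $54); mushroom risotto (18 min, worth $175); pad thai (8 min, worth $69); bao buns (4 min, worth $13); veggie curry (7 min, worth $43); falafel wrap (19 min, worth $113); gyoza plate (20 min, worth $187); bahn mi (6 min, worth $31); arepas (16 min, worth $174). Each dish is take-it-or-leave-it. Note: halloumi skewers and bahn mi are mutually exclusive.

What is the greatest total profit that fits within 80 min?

Filling by ratio: poke bowl + lamb kofta + mushroom risotto + pad thai + arepas for 798, with 3 min left unused.
Replace mushroom risotto with gyoza plate: the trade gains 12 net, giving 810 at 79 min.
That's the maximum — no feasible swap from here does better than 810.

810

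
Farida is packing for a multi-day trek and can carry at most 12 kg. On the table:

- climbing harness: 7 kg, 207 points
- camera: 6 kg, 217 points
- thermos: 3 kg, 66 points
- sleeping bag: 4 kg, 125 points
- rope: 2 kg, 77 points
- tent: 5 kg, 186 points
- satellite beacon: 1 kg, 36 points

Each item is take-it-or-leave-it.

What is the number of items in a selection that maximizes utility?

3

The maximum utility within 12 kg is 439.
camera + tent + satellite beacon hits 439 at 12 kg.
All optima have 3 items.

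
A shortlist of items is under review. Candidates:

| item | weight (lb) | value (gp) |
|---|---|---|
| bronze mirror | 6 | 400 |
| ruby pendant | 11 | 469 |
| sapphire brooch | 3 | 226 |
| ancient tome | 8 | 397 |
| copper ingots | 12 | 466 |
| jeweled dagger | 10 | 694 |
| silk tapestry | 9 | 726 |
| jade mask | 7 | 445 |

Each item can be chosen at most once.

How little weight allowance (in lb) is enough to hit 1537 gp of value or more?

22

Need the lightest bundle worth ≥ 1537.
sapphire brooch + jeweled dagger + silk tapestry reaches 1646 using 22 lb.
Any bundle with less than 22 lb falls short of 1537.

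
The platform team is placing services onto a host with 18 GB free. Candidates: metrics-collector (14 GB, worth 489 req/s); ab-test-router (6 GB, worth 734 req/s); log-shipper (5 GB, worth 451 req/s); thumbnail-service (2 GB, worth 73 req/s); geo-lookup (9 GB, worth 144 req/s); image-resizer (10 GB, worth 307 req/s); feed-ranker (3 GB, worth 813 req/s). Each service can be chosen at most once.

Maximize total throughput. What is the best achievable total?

Taking ab-test-router + log-shipper + thumbnail-service + feed-ranker: 16 GB used, 2071 in throughput.
The closest alternative, ab-test-router + log-shipper + feed-ranker, reaches only 1998.

2071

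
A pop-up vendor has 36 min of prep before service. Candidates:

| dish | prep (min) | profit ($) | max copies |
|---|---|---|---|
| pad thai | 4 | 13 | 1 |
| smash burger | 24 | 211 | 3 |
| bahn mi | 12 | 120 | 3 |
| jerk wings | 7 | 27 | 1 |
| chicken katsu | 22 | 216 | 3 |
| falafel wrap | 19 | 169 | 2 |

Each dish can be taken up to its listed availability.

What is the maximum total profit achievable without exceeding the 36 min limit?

3×bahn mi uses 36 of the 36 min and totals 360.
Every other selection either busts 36 min or exceeds an availability limit or fails to beat 360.

360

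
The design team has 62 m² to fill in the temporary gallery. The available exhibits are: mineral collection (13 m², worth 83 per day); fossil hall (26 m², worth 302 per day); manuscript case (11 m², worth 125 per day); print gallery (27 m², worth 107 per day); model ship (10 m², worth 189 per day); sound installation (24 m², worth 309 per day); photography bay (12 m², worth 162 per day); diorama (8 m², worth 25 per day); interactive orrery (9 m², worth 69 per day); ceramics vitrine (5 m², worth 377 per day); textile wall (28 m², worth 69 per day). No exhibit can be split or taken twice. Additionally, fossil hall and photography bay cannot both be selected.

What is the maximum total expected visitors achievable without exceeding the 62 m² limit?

1162

Taking manuscript case + model ship + sound installation + photography bay + ceramics vitrine: 62 m² used, 1162 in expected visitors.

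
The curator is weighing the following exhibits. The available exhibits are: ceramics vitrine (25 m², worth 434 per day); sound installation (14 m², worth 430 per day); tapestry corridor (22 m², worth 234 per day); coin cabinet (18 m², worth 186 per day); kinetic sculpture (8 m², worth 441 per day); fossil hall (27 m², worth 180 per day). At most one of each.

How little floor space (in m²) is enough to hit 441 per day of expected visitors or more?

Need the lightest bundle worth ≥ 441.
Taking kinetic sculpture gives 441 (≥ 441) for 8 m².
No combination under 8 m² hits 441.

8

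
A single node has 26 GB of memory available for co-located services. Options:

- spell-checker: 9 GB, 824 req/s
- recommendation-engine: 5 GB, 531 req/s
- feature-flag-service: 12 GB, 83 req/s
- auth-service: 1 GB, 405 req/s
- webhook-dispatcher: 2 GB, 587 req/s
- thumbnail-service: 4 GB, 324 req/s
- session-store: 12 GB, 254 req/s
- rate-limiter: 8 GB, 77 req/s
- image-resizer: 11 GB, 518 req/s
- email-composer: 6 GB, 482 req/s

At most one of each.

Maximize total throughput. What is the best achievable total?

2829

Greedy by ratio would take spell-checker + recommendation-engine + auth-service + webhook-dispatcher + thumbnail-service: 21 GB used, total 2671.
The 4 GB tied up in thumbnail-service is better spent on email-composer — total rises to 2829 (23 GB).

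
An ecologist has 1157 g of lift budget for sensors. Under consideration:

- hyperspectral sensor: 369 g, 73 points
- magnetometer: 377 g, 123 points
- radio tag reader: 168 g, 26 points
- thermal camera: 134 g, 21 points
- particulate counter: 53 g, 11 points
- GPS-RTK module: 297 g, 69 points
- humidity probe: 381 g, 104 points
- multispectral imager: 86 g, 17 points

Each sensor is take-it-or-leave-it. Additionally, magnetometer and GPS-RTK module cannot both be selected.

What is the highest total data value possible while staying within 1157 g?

300

Best packing: hyperspectral sensor + magnetometer + humidity probe — 1127 g, 300 total.
Nothing else feasible within 1157 g beats 300.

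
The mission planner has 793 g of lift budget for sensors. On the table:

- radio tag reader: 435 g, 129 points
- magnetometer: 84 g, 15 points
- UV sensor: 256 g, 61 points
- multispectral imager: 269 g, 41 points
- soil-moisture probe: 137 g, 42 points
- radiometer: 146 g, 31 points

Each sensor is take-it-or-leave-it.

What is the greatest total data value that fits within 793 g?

205

Taking the top-ratio sensors first gives radio tag reader + soil-moisture probe + radiometer for 202 (718 g).
Dropping soil-moisture probe and radiometer frees 283 g; slotting in magnetometer + UV sensor (340 g) lifts the total to 205 at 775 g.
The spare 18 g is too small for any remaining sensor, and no exchange beats 205.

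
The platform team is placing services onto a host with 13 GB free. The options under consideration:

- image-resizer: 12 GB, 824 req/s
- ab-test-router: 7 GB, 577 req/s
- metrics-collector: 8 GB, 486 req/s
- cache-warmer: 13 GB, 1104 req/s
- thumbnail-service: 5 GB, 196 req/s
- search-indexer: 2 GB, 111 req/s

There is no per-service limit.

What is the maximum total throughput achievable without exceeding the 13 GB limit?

1104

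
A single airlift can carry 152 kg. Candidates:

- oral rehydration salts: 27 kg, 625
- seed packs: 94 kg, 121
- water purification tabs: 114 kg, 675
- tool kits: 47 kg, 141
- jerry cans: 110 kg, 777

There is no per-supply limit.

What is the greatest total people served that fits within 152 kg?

Best packing: 5×oral rehydration salts — 135 kg, 3125 total.

3125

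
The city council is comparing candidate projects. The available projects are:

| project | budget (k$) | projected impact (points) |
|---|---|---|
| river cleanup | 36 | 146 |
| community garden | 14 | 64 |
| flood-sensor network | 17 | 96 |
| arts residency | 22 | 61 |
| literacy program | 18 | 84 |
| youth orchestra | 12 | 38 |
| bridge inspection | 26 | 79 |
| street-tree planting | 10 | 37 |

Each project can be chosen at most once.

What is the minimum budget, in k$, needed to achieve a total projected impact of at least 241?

Minimise k$ subject to total projected impact ≥ 241.
Taking community garden + flood-sensor network + literacy program gives 244 (≥ 241) for 49 k$.
No combination under 49 k$ hits 241.

49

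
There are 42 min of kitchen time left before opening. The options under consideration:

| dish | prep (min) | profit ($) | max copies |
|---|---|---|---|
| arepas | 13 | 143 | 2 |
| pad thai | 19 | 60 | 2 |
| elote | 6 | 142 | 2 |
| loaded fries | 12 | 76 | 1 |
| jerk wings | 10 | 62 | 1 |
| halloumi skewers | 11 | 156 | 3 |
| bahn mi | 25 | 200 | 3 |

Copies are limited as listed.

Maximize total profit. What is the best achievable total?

610

By profit per min: elote 23.67, halloumi skewers 14.18, arepas 11.00, bahn mi 8.00 lead.
The ratio heuristic lands on 2×elote + 2×halloumi skewers (596) but leaves 8 min idle.
Replace elote with halloumi skewers: the trade gains 14 net, giving 610 at 39 min.
No other feasible combination exceeds 610.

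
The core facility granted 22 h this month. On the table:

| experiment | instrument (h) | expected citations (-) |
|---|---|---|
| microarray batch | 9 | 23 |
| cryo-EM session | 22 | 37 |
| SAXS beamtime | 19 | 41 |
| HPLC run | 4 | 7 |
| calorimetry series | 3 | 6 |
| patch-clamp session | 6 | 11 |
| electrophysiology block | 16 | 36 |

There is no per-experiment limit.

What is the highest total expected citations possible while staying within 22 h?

Density check — microarray batch 2.56, electrophysiology block 2.25, SAXS beamtime 2.16, calorimetry series 2.00 are the best per h.
A density-first pass picks 2×microarray batch + calorimetry series — 52 at 21 h.
The 3 h tied up in calorimetry series is better spent on HPLC run — total rises to 53 (22 h).
No other feasible combination exceeds 53.

53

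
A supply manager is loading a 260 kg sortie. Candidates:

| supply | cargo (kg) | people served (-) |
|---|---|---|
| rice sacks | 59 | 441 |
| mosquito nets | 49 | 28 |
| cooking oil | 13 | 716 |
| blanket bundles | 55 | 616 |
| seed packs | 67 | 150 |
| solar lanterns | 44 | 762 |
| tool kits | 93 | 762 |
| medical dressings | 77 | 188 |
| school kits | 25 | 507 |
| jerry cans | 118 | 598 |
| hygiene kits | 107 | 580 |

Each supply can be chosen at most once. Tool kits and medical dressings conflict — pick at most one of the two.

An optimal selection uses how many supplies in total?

5

Optimal total is 3363.
cooking oil + blanket bundles + solar lanterns + tool kits + school kits hits 3363 at 230 kg.
All optima have 5 supplies.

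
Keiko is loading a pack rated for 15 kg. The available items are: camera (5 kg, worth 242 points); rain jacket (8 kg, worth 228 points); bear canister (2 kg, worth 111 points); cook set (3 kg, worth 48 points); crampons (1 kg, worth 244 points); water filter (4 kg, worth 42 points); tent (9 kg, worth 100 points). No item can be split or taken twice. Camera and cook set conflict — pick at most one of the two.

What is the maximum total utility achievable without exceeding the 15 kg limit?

714

Best packing: camera + rain jacket + crampons — 14 kg, 714 total.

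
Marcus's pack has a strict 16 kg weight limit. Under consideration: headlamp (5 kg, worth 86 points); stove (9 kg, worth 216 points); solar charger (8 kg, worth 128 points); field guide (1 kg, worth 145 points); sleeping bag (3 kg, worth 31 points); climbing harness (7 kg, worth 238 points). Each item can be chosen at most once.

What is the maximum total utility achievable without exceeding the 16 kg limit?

511

Taking the top-ratio items first gives headlamp + field guide + sleeping bag + climbing harness for 500 (16 kg).
Replace headlamp and sleeping bag with solar charger: the trade gains 11 net, giving 511 at 16 kg.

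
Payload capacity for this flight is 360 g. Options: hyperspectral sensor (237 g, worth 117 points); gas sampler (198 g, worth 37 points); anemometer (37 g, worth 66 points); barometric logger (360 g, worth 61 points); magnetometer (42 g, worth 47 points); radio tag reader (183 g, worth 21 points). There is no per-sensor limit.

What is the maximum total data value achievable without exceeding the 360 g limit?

594

9×anemometer uses 333 of the 360 g and totals 594.
Nothing else within 360 g beats 594.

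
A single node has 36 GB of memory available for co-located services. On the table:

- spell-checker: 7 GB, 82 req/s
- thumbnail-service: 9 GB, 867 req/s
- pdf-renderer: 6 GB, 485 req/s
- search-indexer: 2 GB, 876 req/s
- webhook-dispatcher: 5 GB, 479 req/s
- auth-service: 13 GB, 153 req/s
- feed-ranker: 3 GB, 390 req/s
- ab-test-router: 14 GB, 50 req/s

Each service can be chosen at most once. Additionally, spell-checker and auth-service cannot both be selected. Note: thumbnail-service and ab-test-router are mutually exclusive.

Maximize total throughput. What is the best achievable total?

3179

Taking spell-checker + thumbnail-service + pdf-renderer + search-indexer + webhook-dispatcher + feed-ranker: 32 GB used, 3179 in throughput.
The closest alternative, thumbnail-service + pdf-renderer + search-indexer + webhook-dispatcher + feed-ranker, reaches only 3097.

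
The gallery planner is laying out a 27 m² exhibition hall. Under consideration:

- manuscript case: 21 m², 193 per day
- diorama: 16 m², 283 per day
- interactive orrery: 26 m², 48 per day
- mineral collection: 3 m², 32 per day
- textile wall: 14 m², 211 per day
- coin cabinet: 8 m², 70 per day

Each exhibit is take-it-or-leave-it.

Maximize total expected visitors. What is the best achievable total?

385

The ratio ordering already packs tightly: diorama + mineral collection + coin cabinet, 27 m², 385.
Runner-up diorama + coin cabinet tops out at 353.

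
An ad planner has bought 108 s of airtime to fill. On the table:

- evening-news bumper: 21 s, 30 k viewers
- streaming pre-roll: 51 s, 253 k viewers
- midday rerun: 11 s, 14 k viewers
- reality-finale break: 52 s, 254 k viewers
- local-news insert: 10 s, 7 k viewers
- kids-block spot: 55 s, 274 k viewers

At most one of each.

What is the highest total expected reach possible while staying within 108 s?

Ranking by ratio (expected reach/s): kids-block spot 4.98, streaming pre-roll 4.96, reality-finale break 4.88, evening-news bumper 1.43.
A density-first pass picks streaming pre-roll + kids-block spot — 527 at 106 s.
The 51 s tied up in streaming pre-roll is better spent on reality-finale break — total rises to 528 (107 s).
Runner-up streaming pre-roll + kids-block spot tops out at 527.

528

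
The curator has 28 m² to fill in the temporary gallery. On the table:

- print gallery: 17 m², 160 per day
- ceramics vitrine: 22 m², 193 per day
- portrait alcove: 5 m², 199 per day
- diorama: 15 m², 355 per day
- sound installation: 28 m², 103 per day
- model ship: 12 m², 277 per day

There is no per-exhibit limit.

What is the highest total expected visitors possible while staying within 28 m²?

995

By expected visitors per m²: portrait alcove 39.80, diorama 23.67, model ship 23.08 lead.
Taking 5×portrait alcove: 25 m² used, 995 in expected visitors.
The spare 3 m² is too small for any remaining exhibit, and no exchange beats 995.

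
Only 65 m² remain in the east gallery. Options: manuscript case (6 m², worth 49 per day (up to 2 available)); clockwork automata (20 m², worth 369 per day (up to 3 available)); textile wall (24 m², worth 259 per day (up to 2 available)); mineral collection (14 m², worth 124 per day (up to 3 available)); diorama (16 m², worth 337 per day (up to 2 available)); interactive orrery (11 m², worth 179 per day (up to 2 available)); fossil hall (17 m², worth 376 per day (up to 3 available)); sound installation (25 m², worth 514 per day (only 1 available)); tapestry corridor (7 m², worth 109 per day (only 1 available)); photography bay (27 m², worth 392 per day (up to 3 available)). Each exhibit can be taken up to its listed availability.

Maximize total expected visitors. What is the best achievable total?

1336

Ranking by ratio (expected visitors/m²): fossil hall 22.12, diorama 21.06, sound installation 20.56.
Taking the top-ratio exhibits first gives interactive orrery + 3×fossil hall for 1307 (62 m²).
A better packing is diorama + fossil hall + sound installation + tapestry corridor: 65 m², total 1336.
That's the maximum — no swap from here does better than 1336.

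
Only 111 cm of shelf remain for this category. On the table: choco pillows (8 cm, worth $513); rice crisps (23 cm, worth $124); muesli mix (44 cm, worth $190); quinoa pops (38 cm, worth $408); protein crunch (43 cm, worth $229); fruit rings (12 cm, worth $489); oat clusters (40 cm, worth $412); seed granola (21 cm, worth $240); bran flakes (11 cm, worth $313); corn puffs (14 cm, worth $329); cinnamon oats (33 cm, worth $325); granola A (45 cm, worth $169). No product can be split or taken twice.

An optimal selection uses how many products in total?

6

Best achievable weekly sales is 2296.
For example choco pillows + fruit rings + oat clusters + seed granola + bran flakes + corn puffs achieves it, using 106 cm.
Any selection reaching 2296 contains exactly 6 products.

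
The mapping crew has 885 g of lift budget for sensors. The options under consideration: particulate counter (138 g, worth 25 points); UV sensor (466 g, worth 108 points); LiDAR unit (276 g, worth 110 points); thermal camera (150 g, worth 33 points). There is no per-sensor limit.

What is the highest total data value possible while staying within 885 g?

The ratio ordering already packs tightly: 3×LiDAR unit, 828 g, 330.
Nothing else within 885 g beats 330.

330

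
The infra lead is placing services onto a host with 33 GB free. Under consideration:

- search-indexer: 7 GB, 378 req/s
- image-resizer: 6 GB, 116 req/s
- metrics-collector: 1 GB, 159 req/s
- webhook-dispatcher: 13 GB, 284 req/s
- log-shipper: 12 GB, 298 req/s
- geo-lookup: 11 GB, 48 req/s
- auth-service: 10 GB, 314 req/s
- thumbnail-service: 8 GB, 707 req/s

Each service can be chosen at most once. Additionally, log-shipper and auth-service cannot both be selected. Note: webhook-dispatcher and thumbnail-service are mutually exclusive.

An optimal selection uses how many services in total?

5

Optimal total is 1674.
For example search-indexer + image-resizer + metrics-collector + auth-service + thumbnail-service achieves it, using 32 GB.
All optima have 5 services.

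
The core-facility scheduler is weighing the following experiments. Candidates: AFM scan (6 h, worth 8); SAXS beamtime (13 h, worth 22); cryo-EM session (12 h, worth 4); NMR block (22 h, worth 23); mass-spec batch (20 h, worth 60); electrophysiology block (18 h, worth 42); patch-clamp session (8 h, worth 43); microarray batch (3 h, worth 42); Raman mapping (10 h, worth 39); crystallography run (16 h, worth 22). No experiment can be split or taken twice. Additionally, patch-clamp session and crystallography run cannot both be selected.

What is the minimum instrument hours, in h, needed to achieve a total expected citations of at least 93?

Need the lightest bundle worth ≥ 93.
AFM scan + patch-clamp session + microarray batch: 93 expected citations at 17 h.
Any bundle with less than 17 h falls short of 93.

17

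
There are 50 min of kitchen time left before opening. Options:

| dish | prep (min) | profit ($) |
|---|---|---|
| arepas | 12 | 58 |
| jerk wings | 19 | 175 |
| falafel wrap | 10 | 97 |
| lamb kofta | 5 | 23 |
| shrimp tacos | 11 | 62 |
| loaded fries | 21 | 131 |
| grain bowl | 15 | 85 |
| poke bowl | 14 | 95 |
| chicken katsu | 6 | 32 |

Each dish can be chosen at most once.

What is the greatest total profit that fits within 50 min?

Density check — falafel wrap 9.70, jerk wings 9.21, poke bowl 6.79 are the best per min.
Taking the top-ratio dishes first gives jerk wings + falafel wrap + poke bowl + chicken katsu for 399 (49 min).
Dropping poke bowl and chicken katsu frees 20 min; slotting in loaded fries (21 min) lifts the total to 403 at 50 min.

403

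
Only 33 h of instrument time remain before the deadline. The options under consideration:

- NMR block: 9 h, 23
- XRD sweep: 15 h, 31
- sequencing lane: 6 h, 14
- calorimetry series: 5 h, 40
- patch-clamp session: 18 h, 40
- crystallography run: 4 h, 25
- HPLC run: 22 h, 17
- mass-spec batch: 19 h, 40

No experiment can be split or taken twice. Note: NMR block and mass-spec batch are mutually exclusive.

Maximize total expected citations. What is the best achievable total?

119

Greedy by ratio would take NMR block + sequencing lane + calorimetry series + crystallography run: 24 h used, total 102.
Dropping sequencing lane frees 6 h; slotting in XRD sweep (15 h) lifts the total to 119 at 33 h.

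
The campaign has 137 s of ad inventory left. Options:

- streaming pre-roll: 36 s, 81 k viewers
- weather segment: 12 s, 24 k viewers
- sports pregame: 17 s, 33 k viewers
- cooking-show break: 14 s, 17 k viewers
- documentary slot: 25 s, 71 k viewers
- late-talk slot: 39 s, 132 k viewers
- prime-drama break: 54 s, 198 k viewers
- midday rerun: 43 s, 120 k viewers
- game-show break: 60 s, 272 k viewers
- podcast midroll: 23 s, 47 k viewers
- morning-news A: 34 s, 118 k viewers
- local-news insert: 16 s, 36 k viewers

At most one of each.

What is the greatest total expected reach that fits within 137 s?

Ranking by ratio (expected reach/s): game-show break 4.53, prime-drama break 3.67, morning-news A 3.47, late-talk slot 3.38.
Taking the top-ratio spots first gives prime-drama break + game-show break + local-news insert for 506 (130 s).
The 70 s tied up in prime-drama break and local-news insert is better spent on late-talk slot + morning-news A — total rises to 522 (133 s).
Every other selection either busts 137 s or fails to beat 522.

522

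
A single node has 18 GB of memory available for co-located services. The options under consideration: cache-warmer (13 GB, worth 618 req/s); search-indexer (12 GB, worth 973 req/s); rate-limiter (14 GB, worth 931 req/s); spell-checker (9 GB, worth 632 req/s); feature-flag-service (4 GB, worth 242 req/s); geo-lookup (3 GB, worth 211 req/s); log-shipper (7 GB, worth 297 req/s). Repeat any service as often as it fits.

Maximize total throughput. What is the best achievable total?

By throughput per GB: search-indexer 81.08, geo-lookup 70.33, spell-checker 70.22, rate-limiter 66.50 lead.
Best packing: search-indexer + 2×geo-lookup — 18 GB, 1395 total.
No other feasible combination exceeds 1395.

1395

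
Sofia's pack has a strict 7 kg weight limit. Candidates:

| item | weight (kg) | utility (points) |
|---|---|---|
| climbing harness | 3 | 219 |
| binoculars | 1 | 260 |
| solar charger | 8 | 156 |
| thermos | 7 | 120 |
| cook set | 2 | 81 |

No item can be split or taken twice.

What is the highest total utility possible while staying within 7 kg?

Climbing harness + binoculars + cook set uses 6 of the 7 kg and totals 560.

560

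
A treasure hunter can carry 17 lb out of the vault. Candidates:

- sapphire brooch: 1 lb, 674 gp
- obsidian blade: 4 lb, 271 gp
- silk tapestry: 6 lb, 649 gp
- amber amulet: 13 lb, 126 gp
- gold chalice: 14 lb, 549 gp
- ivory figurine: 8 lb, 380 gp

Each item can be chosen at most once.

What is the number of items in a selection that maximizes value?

3

Optimal total is 1703.
For example sapphire brooch + silk tapestry + ivory figurine achieves it, using 15 lb.
Every optimal selection uses 3 items.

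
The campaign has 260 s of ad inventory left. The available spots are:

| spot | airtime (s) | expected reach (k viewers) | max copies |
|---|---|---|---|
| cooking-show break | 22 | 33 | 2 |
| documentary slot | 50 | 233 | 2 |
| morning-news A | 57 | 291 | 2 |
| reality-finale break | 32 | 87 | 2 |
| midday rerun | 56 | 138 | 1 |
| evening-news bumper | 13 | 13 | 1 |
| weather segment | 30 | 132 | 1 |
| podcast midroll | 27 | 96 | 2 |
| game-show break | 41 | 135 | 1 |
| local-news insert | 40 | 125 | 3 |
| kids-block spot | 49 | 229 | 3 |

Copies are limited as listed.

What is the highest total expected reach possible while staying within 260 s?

A density-first pass picks 2×morning-news A + evening-news bumper + weather segment + 2×kids-block spot — 1185 at 255 s.
Replace morning-news A and evening-news bumper and weather segment with 2×documentary slot: the trade gains 30 net, giving 1215 at 255 s.
That's the maximum — no swap from here does better than 1215.

1215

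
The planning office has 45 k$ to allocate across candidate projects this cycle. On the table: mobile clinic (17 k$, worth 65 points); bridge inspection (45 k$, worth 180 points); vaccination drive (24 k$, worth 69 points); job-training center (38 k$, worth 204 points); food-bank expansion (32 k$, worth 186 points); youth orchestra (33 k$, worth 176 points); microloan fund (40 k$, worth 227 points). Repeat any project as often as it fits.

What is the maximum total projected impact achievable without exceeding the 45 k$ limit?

227

The ratio heuristic lands on food-bank expansion (186) but leaves 13 k$ idle.
The 32 k$ tied up in food-bank expansion is better spent on microloan fund — total rises to 227 (40 k$).
The spare 5 k$ is too small for any remaining project, and no exchange beats 227.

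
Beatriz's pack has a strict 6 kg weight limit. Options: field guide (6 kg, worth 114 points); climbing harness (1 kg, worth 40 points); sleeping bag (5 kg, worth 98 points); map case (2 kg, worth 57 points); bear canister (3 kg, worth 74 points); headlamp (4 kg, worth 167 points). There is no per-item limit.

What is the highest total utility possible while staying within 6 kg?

247

By utility per kg: headlamp 41.75, climbing harness 40.00, map case 28.50, bear canister 24.67 lead.
Best packing: 2×climbing harness + headlamp — 6 kg, 247 total.
Every other selection either busts 6 kg or fails to beat 247.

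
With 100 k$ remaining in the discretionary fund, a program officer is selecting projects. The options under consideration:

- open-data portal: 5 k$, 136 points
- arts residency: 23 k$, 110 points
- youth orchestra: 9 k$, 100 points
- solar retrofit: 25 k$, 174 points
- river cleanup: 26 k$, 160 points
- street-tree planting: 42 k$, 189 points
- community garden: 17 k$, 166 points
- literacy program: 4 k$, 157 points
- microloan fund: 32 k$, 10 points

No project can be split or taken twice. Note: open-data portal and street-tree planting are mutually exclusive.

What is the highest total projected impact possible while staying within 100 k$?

903

Filling by ratio: open-data portal + youth orchestra + solar retrofit + river cleanup + community garden + literacy program for 893, with 14 k$ left unused.
Dropping youth orchestra frees 9 k$; slotting in arts residency (23 k$) lifts the total to 903 at 100 k$.
The closest alternative, open-data portal + youth orchestra + solar retrofit + river cleanup + community garden + literacy program, reaches only 893.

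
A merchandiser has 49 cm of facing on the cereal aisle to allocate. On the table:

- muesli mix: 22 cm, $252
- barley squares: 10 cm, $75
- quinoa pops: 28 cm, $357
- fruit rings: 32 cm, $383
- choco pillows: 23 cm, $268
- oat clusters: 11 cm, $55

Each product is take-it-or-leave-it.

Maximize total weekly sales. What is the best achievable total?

520

Ranking by ratio (weekly sales/cm): quinoa pops 12.75, fruit rings 11.97, choco pillows 11.65, muesli mix 11.45.
Greedy by ratio would take barley squares + quinoa pops + oat clusters: 49 cm used, total 487.
Reworking the packing: muesli mix + choco pillows uses 45 cm and improves the total to 520.
Runner-up barley squares + quinoa pops + oat clusters tops out at 487.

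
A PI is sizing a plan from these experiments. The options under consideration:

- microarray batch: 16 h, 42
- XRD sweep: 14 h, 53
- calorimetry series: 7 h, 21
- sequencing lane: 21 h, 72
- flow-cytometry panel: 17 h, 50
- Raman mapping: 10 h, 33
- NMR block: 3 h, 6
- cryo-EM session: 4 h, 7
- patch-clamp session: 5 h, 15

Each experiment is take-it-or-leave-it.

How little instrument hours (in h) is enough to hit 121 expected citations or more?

35

Minimise h subject to total expected citations ≥ 121.
XRD sweep + sequencing lane reaches 125 using 35 h.
No combination under 35 h hits 121.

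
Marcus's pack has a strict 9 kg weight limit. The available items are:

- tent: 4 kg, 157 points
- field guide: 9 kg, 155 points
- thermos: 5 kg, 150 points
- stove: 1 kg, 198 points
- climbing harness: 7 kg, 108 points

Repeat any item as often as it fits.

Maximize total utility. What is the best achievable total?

The ratio ordering already packs tightly: 9×stove, 9 kg, 1782.
That's the maximum — no swap from here does better than 1782.

1782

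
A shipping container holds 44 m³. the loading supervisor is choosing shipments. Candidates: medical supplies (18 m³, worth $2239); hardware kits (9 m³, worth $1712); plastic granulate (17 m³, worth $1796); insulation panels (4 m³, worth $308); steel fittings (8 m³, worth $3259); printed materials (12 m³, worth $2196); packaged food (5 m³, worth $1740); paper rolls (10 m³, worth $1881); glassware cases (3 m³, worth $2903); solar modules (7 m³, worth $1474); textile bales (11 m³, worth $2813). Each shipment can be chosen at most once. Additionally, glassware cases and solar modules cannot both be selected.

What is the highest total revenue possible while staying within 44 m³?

13219

Ranking by ratio (revenue/m³): glassware cases 967.67, steel fittings 407.38, packaged food 348.00.
Best packing: insulation panels + steel fittings + printed materials + packaged food + glassware cases + textile bales — 43 m³, 13219 total.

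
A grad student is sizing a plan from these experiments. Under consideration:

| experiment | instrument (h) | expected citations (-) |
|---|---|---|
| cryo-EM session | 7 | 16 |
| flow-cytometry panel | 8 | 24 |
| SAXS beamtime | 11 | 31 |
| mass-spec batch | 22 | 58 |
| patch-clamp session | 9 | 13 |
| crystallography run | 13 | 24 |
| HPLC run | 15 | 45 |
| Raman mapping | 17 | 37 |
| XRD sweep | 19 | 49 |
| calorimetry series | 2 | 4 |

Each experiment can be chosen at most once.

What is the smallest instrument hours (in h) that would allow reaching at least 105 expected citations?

Need the lightest bundle worth ≥ 105.
mass-spec batch + HPLC run + calorimetry series reaches 107 using 39 h.
No combination under 39 h hits 105.

39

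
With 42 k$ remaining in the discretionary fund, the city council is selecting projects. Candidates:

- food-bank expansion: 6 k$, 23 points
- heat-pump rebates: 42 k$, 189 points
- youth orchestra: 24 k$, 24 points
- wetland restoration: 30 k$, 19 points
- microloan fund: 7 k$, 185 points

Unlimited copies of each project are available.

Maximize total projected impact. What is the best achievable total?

1110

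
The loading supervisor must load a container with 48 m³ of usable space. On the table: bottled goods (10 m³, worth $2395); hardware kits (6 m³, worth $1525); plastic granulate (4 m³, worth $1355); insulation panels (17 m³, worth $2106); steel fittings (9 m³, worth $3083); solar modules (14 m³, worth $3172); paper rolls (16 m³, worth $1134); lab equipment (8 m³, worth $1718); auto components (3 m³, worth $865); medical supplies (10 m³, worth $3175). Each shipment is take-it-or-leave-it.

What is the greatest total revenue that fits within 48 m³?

13368

Ranking by ratio (revenue/m³): steel fittings 342.56, plastic granulate 338.75, medical supplies 317.50, auto components 288.33.
Greedy by ratio would take bottled goods + hardware kits + plastic granulate + steel fittings + auto components + medical supplies: 42 m³ used, total 12398.
The 16 m³ tied up in bottled goods and hardware kits is better spent on solar modules + lab equipment — total rises to 13368 (48 m³).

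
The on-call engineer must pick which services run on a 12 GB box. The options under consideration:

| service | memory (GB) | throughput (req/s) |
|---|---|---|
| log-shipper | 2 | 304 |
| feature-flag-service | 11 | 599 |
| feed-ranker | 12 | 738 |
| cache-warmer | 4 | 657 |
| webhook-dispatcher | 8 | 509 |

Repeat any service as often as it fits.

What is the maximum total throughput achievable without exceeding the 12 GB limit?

Ranking by ratio (throughput/GB): cache-warmer 164.25, log-shipper 152.00, webhook-dispatcher 63.62, feed-ranker 61.50.
The ratio ordering already packs tightly: 3×cache-warmer, 12 GB, 1971.
Every other selection either busts 12 GB or fails to beat 1971.

1971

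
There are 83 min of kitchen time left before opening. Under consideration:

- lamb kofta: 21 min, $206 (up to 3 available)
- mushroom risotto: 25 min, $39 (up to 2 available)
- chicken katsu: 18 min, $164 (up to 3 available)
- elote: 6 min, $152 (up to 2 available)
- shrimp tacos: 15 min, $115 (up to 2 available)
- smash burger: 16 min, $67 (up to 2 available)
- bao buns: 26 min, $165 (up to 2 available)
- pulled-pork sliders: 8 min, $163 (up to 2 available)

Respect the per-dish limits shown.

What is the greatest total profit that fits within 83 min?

A density-first pass picks 2×lamb kofta + 2×elote + 2×pulled-pork sliders — 1042 at 70 min.
Replace 2×lamb kofta with 3×chicken katsu: the trade gains 80 net, giving 1122 at 82 min.
Every other selection either busts 83 min or exceeds an availability limit or fails to beat 1122.

1122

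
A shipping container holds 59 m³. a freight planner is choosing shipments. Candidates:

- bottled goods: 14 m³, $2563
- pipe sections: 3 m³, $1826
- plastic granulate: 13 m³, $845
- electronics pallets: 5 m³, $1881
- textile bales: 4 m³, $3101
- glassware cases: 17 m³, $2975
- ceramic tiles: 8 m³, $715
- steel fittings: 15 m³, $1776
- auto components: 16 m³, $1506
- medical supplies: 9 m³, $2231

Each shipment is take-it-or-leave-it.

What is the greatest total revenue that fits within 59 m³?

14577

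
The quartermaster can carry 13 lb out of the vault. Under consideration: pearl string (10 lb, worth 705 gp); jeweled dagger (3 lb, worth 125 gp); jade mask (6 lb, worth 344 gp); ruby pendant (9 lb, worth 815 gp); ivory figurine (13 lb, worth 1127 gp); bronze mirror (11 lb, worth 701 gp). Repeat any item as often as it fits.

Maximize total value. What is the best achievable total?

Filling by ratio: jeweled dagger + ruby pendant for 940, with 1 lb left unused.
The 12 lb tied up in jeweled dagger and ruby pendant is better spent on ivory figurine — total rises to 1127 (13 lb).
Every other selection either busts 13 lb or fails to beat 1127.

1127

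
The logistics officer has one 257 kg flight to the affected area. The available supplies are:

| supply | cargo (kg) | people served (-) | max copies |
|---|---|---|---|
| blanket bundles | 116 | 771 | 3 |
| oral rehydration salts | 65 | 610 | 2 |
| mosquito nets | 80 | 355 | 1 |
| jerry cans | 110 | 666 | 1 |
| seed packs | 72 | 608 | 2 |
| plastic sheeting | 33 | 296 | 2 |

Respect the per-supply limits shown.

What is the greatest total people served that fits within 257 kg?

By people served per kg: oral rehydration salts 9.38, plastic sheeting 8.97, seed packs 8.44 lead.
The ratio heuristic lands on 2×oral rehydration salts + 2×plastic sheeting (1812) but leaves 61 kg idle.
Replace plastic sheeting with seed packs: the trade gains 312 net, giving 2124 at 235 kg.

2124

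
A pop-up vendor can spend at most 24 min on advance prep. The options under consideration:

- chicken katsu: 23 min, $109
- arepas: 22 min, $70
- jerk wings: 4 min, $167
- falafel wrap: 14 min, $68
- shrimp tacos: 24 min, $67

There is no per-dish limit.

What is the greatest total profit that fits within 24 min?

Density check — jerk wings 41.75, falafel wrap 4.86, chicken katsu 4.74 are the best per min.
Taking 6×jerk wings: 24 min used, 1002 in profit.
Every other selection either busts 24 min or fails to beat 1002.

1002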